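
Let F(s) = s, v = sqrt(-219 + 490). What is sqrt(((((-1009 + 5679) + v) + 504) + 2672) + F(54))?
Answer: sqrt(7900 + sqrt(271)) ≈ 88.974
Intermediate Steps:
v = sqrt(271) ≈ 16.462
sqrt(((((-1009 + 5679) + v) + 504) + 2672) + F(54)) = sqrt(((((-1009 + 5679) + sqrt(271)) + 504) + 2672) + 54) = sqrt((((4670 + sqrt(271)) + 504) + 2672) + 54) = sqrt(((5174 + sqrt(271)) + 2672) + 54) = sqrt((7846 + sqrt(271)) + 54) = sqrt(7900 + sqrt(271))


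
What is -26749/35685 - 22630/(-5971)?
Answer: 647833271/213075135 ≈ 3.0404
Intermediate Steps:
-26749/35685 - 22630/(-5971) = -26749*1/35685 - 22630*(-1/5971) = -26749/35685 + 22630/5971 = 647833271/213075135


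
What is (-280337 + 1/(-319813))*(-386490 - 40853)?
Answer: 38313614859338826/319813 ≈ 1.1980e+11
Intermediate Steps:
(-280337 + 1/(-319813))*(-386490 - 40853) = (-280337 - 1/319813)*(-427343) = -89655416982/319813*(-427343) = 38313614859338826/319813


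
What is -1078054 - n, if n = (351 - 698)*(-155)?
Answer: -1131839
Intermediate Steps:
n = 53785 (n = -347*(-155) = 53785)
-1078054 - n = -1078054 - 1*53785 = -1078054 - 53785 = -1131839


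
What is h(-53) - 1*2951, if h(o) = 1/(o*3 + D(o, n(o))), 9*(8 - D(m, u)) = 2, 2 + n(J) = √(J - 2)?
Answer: -4016320/1361 ≈ -2951.0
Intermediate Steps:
n(J) = -2 + √(-2 + J) (n(J) = -2 + √(J - 2) = -2 + √(-2 + J))
D(m, u) = 70/9 (D(m, u) = 8 - ⅑*2 = 8 - 2/9 = 70/9)
h(o) = 1/(70/9 + 3*o) (h(o) = 1/(o*3 + 70/9) = 1/(3*o + 70/9) = 1/(70/9 + 3*o))
h(-53) - 1*2951 = 9/(70 + 27*(-53)) - 1*2951 = 9/(70 - 1431) - 2951 = 9/(-1361) - 2951 = 9*(-1/1361) - 2951 = -9/1361 - 2951 = -4016320/1361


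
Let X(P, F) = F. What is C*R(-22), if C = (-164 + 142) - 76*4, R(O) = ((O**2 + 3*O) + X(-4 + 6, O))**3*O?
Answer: 445375003392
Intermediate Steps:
R(O) = O*(O**2 + 4*O)**3 (R(O) = ((O**2 + 3*O) + O)**3*O = (O**2 + 4*O)**3*O = O*(O**2 + 4*O)**3)
C = -326 (C = -22 - 304 = -326)
C*R(-22) = -326*(-22)**4*(4 - 22)**3 = -76367456*(-18)**3 = -76367456*(-5832) = -326*(-1366180992) = 445375003392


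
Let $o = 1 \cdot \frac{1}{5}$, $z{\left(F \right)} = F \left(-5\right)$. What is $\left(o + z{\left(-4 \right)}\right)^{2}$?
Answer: $\frac{10201}{25} \approx 408.04$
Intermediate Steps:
$z{\left(F \right)} = - 5 F$
$o = \frac{1}{5}$ ($o = 1 \cdot \frac{1}{5} = \frac{1}{5} \approx 0.2$)
$\left(o + z{\left(-4 \right)}\right)^{2} = \left(\frac{1}{5} - -20\right)^{2} = \left(\frac{1}{5} + 20\right)^{2} = \left(\frac{101}{5}\right)^{2} = \frac{10201}{25}$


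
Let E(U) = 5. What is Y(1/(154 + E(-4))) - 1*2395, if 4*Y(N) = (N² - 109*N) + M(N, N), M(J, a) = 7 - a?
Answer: -121016251/50562 ≈ -2393.4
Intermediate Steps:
Y(N) = 7/4 - 55*N/2 + N²/4 (Y(N) = ((N² - 109*N) + (7 - N))/4 = (7 + N² - 110*N)/4 = 7/4 - 55*N/2 + N²/4)
Y(1/(154 + E(-4))) - 1*2395 = (7/4 - 55/(2*(154 + 5)) + (1/(154 + 5))²/4) - 1*2395 = (7/4 - 55/2/159 + (1/159)²/4) - 2395 = (7/4 - 55/2*1/159 + (1/159)²/4) - 2395 = (7/4 - 55/318 + (¼)*(1/25281)) - 2395 = (7/4 - 55/318 + 1/101124) - 2395 = 79739/50562 - 2395 = -121016251/50562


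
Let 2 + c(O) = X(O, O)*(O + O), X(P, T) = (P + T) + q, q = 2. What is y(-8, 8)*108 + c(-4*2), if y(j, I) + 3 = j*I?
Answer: -7014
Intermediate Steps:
X(P, T) = 2 + P + T (X(P, T) = (P + T) + 2 = 2 + P + T)
c(O) = -2 + 2*O*(2 + 2*O) (c(O) = -2 + (2 + O + O)*(O + O) = -2 + (2 + 2*O)*(2*O) = -2 + 2*O*(2 + 2*O))
y(j, I) = -3 + I*j (y(j, I) = -3 + j*I = -3 + I*j)
y(-8, 8)*108 + c(-4*2) = (-3 + 8*(-8))*108 + (-2 + 4*(-4*2)*(1 - 4*2)) = (-3 - 64)*108 + (-2 + 4*(-8)*(1 - 8)) = -67*108 + (-2 + 4*(-8)*(-7)) = -7236 + (-2 + 224) = -7236 + 222 = -7014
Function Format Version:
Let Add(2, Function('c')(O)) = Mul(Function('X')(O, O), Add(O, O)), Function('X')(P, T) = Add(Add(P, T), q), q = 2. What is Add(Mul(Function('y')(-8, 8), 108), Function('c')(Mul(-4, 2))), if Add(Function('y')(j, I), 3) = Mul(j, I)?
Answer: -7014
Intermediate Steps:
Function('X')(P, T) = Add(2, P, T) (Function('X')(P, T) = Add(Add(P, T), 2) = Add(2, P, T))
Function('c')(O) = Add(-2, Mul(2, O, Add(2, Mul(2, O)))) (Function('c')(O) = Add(-2, Mul(Add(2, O, O), Add(O, O))) = Add(-2, Mul(Add(2, Mul(2, O)), Mul(2, O))) = Add(-2, Mul(2, O, Add(2, Mul(2, O)))))
Function('y')(j, I) = Add(-3, Mul(I, j)) (Function('y')(j, I) = Add(-3, Mul(j, I)) = Add(-3, Mul(I, j)))
Add(Mul(Function('y')(-8, 8), 108), Function('c')(Mul(-4, 2))) = Add(Mul(Add(-3, Mul(8, -8)), 108), Add(-2, Mul(4, Mul(-4, 2), Add(1, Mul(-4, 2))))) = Add(Mul(Add(-3, -64), 108), Add(-2, Mul(4, -8, Add(1, -8)))) = Add(Mul(-67, 108), Add(-2, Mul(4, -8, -7))) = Add(-7236, Add(-2, 224)) = Add(-7236, 222) = -7014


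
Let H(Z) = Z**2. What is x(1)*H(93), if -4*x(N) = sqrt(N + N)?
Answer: -8649*sqrt(2)/4 ≈ -3057.9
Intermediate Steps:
x(N) = -sqrt(2)*sqrt(N)/4 (x(N) = -sqrt(N + N)/4 = -sqrt(2)*sqrt(N)/4)
x(1)*H(93) = -sqrt(2)*sqrt(1)/4*93**2 = -1/4*sqrt(2)*1*8649 = -sqrt(2)/4*8649 = -8649*sqrt(2)/4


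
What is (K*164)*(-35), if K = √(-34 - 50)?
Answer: -11480*I*√21 ≈ -52608.0*I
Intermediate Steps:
K = 2*I*√21 (K = √(-84) = 2*I*√21 ≈ 9.1651*I)
(K*164)*(-35) = ((2*I*√21)*164)*(-35) = (328*I*√21)*(-35) = -11480*I*√21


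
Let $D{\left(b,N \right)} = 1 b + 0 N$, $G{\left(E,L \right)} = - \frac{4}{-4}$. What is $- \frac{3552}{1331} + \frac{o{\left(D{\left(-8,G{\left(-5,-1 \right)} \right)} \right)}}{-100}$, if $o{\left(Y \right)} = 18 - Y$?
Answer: $- \frac{194903}{66550} \approx -2.9287$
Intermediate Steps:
$G{\left(E,L \right)} = 1$ ($G{\left(E,L \right)} = \left(-4\right) \left(- \frac{1}{4}\right) = 1$)
$D{\left(b,N \right)} = b$ ($D{\left(b,N \right)} = b + 0 = b$)
$- \frac{3552}{1331} + \frac{o{\left(D{\left(-8,G{\left(-5,-1 \right)} \right)} \right)}}{-100} = - \frac{3552}{1331} + \frac{18 - -8}{-100} = \left(-3552\right) \frac{1}{1331} + \left(18 + 8\right) \left(- \frac{1}{100}\right) = - \frac{3552}{1331} + 26 \left(- \frac{1}{100}\right) = - \frac{3552}{1331} - \frac{13}{50} = - \frac{194903}{66550}$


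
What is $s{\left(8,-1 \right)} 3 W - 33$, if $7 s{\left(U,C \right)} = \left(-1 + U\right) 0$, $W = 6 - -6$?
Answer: $-33$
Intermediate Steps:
$W = 12$ ($W = 6 + 6 = 12$)
$s{\left(U,C \right)} = 0$ ($s{\left(U,C \right)} = \frac{\left(-1 + U\right) 0}{7} = \frac{1}{7} \cdot 0 = 0$)
$s{\left(8,-1 \right)} 3 W - 33 = 0 \cdot 3 \cdot 12 - 33 = 0 \cdot 36 - 33 = 0 - 33 = -33$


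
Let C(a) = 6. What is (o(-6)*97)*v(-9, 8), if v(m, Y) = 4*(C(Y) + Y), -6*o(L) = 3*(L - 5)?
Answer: 29876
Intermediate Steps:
o(L) = 5/2 - L/2 (o(L) = -(L - 5)/2 = -(-5 + L)/2 = -(-15 + 3*L)/6 = 5/2 - L/2)
v(m, Y) = 24 + 4*Y (v(m, Y) = 4*(6 + Y) = 24 + 4*Y)
(o(-6)*97)*v(-9, 8) = ((5/2 - 1/2*(-6))*97)*(24 + 4*8) = ((5/2 + 3)*97)*(24 + 32) = ((11/2)*97)*56 = (1067/2)*56 = 29876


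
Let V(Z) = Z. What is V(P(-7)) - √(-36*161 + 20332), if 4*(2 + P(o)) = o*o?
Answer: 41/4 - 2*√3634 ≈ -110.32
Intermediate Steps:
P(o) = -2 + o²/4 (P(o) = -2 + (o*o)/4 = -2 + o²/4)
V(P(-7)) - √(-36*161 + 20332) = (-2 + (¼)*(-7)²) - √(-36*161 + 20332) = (-2 + (¼)*49) - √(-5796 + 20332) = (-2 + 49/4) - √14536 = 41/4 - 2*√3634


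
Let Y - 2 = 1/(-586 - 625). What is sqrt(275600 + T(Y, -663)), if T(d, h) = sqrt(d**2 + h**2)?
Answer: sqrt(404173187600 + 3633*sqrt(71627003410))/1211 ≈ 525.61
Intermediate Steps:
Y = 2421/1211 (Y = 2 + 1/(-586 - 625) = 2 + 1/(-1211) = 2 - 1/1211 = 2421/1211 ≈ 1.9992)
sqrt(275600 + T(Y, -663)) = sqrt(275600 + sqrt((2421/1211)**2 + (-663)**2)) = sqrt(275600 + sqrt(5861241/1466521 + 439569)) = sqrt(275600 + sqrt(644643030690/1466521)) = sqrt(275600 + 3*sqrt(71627003410)/1211)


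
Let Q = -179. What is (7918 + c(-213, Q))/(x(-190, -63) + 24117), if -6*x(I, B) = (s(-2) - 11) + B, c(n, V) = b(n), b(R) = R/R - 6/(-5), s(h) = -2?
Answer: 118803/361945 ≈ 0.32824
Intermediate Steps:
b(R) = 11/5 (b(R) = 1 - 6*(-⅕) = 1 + 6/5 = 11/5)
c(n, V) = 11/5
x(I, B) = 13/6 - B/6 (x(I, B) = -((-2 - 11) + B)/6 = -(-13 + B)/6 = 13/6 - B/6)
(7918 + c(-213, Q))/(x(-190, -63) + 24117) = (7918 + 11/5)/((13/6 - ⅙*(-63)) + 24117) = 39601/(5*((13/6 + 21/2) + 24117)) = 39601/(5*(38/3 + 24117)) = 39601/(5*(72389/3)) = (39601/5)*(3/72389) = 118803/361945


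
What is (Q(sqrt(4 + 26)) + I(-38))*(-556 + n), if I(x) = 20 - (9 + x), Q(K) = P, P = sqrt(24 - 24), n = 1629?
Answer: 52577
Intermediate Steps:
P = 0 (P = sqrt(0) = 0)
Q(K) = 0
I(x) = 11 - x (I(x) = 20 + (-9 - x) = 11 - x)
(Q(sqrt(4 + 26)) + I(-38))*(-556 + n) = (0 + (11 - 1*(-38)))*(-556 + 1629) = (0 + (11 + 38))*1073 = (0 + 49)*1073 = 49*1073 = 52577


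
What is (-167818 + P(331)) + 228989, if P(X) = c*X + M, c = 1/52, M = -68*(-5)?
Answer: 3198903/52 ≈ 61517.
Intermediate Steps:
M = 340 (M = -17*(-20) = 340)
c = 1/52 ≈ 0.019231
P(X) = 340 + X/52 (P(X) = X/52 + 340 = 340 + X/52)
(-167818 + P(331)) + 228989 = (-167818 + (340 + (1/52)*331)) + 228989 = (-167818 + (340 + 331/52)) + 228989 = (-167818 + 18011/52) + 228989 = -8708525/52 + 228989 = 3198903/52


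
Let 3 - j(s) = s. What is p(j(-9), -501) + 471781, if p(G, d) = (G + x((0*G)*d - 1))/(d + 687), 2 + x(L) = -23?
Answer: 87751253/186 ≈ 4.7178e+5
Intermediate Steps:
x(L) = -25 (x(L) = -2 - 23 = -25)
j(s) = 3 - s
p(G, d) = (-25 + G)/(687 + d) (p(G, d) = (G - 25)/(d + 687) = (-25 + G)/(687 + d))
p(j(-9), -501) + 471781 = (-25 + (3 - 1*(-9)))/(687 - 501) + 471781 = (-25 + (3 + 9))/186 + 471781 = (-25 + 12)/186 + 471781 = (1/186)*(-13) + 471781 = -13/186 + 471781 = 87751253/186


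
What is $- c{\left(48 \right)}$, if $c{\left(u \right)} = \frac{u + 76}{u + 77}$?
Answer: $- \frac{124}{125} \approx -0.992$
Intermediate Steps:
$c{\left(u \right)} = \frac{76 + u}{77 + u}$
$- c{\left(48 \right)} = - \frac{76 + 48}{77 + 48} = - \frac{124}{125}$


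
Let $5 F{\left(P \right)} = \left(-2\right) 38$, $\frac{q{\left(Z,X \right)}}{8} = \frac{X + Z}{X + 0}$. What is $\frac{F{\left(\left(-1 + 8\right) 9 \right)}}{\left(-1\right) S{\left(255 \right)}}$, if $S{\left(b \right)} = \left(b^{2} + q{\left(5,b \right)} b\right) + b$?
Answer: $\frac{19}{84200} \approx 0.00022565$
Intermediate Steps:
$q{\left(Z,X \right)} = \frac{8 \left(X + Z\right)}{X}$ ($q{\left(Z,X \right)} = 8 \frac{X + Z}{X + 0} = 8 \frac{X + Z}{X} = \frac{8 \left(X + Z\right)}{X}$)
$S{\left(b \right)} = b + b^{2} + b \left(8 + \frac{40}{b}\right)$ ($S{\left(b \right)} = \left(b^{2} + \left(8 + 8 \cdot 5 \frac{1}{b}\right) b\right) + b = \left(b^{2} + \left(8 + \frac{40}{b}\right) b\right) + b = \left(b^{2} + b \left(8 + \frac{40}{b}\right)\right) + b = b + b^{2} + b \left(8 + \frac{40}{b}\right)$)
$F{\left(P \right)} = - \frac{76}{5}$ ($F{\left(P \right)} = \frac{\left(-2\right) 38}{5} = \frac{1}{5} \left(-76\right) = - \frac{76}{5}$)
$\frac{F{\left(\left(-1 + 8\right) 9 \right)}}{\left(-1\right) S{\left(255 \right)}} = - \frac{76}{5 \left(- (40 + 255 \left(9 + 255\right))\right)} = - \frac{76}{5 \left(- (40 + 255 \cdot 264)\right)} = - \frac{76}{5 \left(- (40 + 67320)\right)} = - \frac{76}{5 \left(\left(-1\right) 67360\right)} = - \frac{76}{5 \left(-67360\right)} = \left(- \frac{76}{5}\right) \left(- \frac{1}{67360}\right) = \frac{19}{84200}$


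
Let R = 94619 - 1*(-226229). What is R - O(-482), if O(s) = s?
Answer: 321330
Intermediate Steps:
R = 320848 (R = 94619 + 226229 = 320848)
R - O(-482) = 320848 - 1*(-482) = 320848 + 482 = 321330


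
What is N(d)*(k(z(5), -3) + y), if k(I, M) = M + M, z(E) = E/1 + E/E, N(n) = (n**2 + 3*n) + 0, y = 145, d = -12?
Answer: 15012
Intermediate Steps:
N(n) = n**2 + 3*n
z(E) = 1 + E (z(E) = E*1 + 1 = E + 1 = 1 + E)
k(I, M) = 2*M
N(d)*(k(z(5), -3) + y) = (-12*(3 - 12))*(2*(-3) + 145) = (-12*(-9))*(-6 + 145) = 108*139 = 15012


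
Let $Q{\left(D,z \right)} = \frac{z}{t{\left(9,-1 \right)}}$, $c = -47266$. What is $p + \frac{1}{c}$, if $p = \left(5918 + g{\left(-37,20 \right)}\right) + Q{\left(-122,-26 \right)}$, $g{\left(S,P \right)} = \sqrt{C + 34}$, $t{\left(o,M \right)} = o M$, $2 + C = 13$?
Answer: $\frac{2518710599}{425394} + 3 \sqrt{5} \approx 5927.6$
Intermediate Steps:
$C = 11$ ($C = -2 + 13 = 11$)
$t{\left(o,M \right)} = M o$
$Q{\left(D,z \right)} = - \frac{z}{9}$ ($Q{\left(D,z \right)} = \frac{z}{\left(-1\right) 9} = \frac{z}{-9} = z \left(- \frac{1}{9}\right) = - \frac{z}{9}$)
$g{\left(S,P \right)} = 3 \sqrt{5}$ ($g{\left(S,P \right)} = \sqrt{11 + 34} = \sqrt{45} = 3 \sqrt{5}$)
$p = \frac{53288}{9} + 3 \sqrt{5}$ ($p = \left(5918 + 3 \sqrt{5}\right) - - \frac{26}{9} = \left(5918 + 3 \sqrt{5}\right) + \frac{26}{9} = \frac{53288}{9} + 3 \sqrt{5} \approx 5927.6$)
$p + \frac{1}{c} = \left(\frac{53288}{9} + 3 \sqrt{5}\right) + \frac{1}{-47266} = \left(\frac{53288}{9} + 3 \sqrt{5}\right) - \frac{1}{47266} = \frac{2518710599}{425394} + 3 \sqrt{5}$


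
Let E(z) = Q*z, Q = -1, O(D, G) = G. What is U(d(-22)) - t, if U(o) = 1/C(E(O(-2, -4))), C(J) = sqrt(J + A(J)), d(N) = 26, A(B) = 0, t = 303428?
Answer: -606855/2 ≈ -3.0343e+5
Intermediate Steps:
E(z) = -z
C(J) = sqrt(J) (C(J) = sqrt(J + 0) = sqrt(J))
U(o) = 1/2 (U(o) = 1/(sqrt(-1*(-4))) = 1/(sqrt(4)) = 1/2)
U(d(-22)) - t = 1/2 - 1*303428 = 1/2 - 303428 = -606855/2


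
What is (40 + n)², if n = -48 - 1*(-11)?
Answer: 9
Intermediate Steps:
n = -37 (n = -48 + 11 = -37)
(40 + n)² = (40 - 37)² = 3² = 9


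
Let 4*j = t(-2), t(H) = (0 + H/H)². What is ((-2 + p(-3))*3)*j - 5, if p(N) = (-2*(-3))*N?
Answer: -20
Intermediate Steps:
p(N) = 6*N
t(H) = 1 (t(H) = (0 + 1)² = 1² = 1)
j = ¼ (j = (¼)*1 = ¼ ≈ 0.25000)
((-2 + p(-3))*3)*j - 5 = ((-2 + 6*(-3))*3)*(¼) - 5 = ((-2 - 18)*3)*(¼) - 5 = -20*3*(¼) - 5 = -60*¼ - 5 = -15 - 5 = -20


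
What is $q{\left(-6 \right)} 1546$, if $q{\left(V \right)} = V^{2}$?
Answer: $55656$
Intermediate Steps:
$q{\left(-6 \right)} 1546 = \left(-6\right)^{2} \cdot 1546 = 36 \cdot 1546 = 55656$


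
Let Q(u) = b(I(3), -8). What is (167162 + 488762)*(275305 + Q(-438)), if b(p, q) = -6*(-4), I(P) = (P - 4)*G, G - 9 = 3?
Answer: 180594898996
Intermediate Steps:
G = 12 (G = 9 + 3 = 12)
I(P) = -48 + 12*P (I(P) = (P - 4)*12 = (-4 + P)*12 = -48 + 12*P)
b(p, q) = 24
Q(u) = 24
(167162 + 488762)*(275305 + Q(-438)) = (167162 + 488762)*(275305 + 24) = 655924*275329 = 180594898996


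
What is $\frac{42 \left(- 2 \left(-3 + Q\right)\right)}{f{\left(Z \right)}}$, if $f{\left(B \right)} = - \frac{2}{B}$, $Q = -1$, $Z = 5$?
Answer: $-840$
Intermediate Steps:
$\frac{42 \left(- 2 \left(-3 + Q\right)\right)}{f{\left(Z \right)}} = \frac{42 \left(- 2 \left(-3 - 1\right)\right)}{\left(-2\right) \frac{1}{5}} = \frac{42 \left(\left(-2\right) \left(-4\right)\right)}{\left(-2\right) \frac{1}{5}} = \frac{42 \cdot 8}{- \frac{2}{5}} = 336 \left(- \frac{5}{2}\right) = -840$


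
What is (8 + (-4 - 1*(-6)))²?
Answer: 100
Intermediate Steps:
(8 + (-4 - 1*(-6)))² = (8 + (-4 + 6))² = (8 + 2)² = 10² = 100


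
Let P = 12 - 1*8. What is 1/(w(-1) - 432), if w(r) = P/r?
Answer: -1/436 ≈ -0.0022936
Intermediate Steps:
P = 4 (P = 12 - 8 = 4)
w(r) = 4/r
1/(w(-1) - 432) = 1/(4/(-1) - 432) = 1/(4*(-1) - 432) = 1/(-4 - 432) = 1/(-436) = -1/436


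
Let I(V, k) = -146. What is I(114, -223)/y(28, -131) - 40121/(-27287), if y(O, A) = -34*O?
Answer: 21089547/12988612 ≈ 1.6237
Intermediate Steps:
I(114, -223)/y(28, -131) - 40121/(-27287) = -146/((-34*28)) - 40121/(-27287) = -146/(-952) - 40121*(-1/27287) = -146*(-1/952) + 40121/27287 = 73/476 + 40121/27287 = 21089547/12988612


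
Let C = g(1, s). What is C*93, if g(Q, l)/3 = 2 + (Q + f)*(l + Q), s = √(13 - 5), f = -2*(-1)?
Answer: 1395 + 1674*√2 ≈ 3762.4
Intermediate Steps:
f = 2
s = 2*√2 (s = √8 = 2*√2 ≈ 2.8284)
g(Q, l) = 6 + 3*(2 + Q)*(Q + l) (g(Q, l) = 3*(2 + (Q + 2)*(l + Q)) = 3*(2 + (2 + Q)*(Q + l)) = 6 + 3*(2 + Q)*(Q + l))
C = 15 + 18*√2 (C = 6 + 3*1² + 6*1 + 6*(2*√2) + 3*1*(2*√2) = 6 + 3*1 + 6 + 12*√2 + 6*√2 = 6 + 3 + 6 + 12*√2 + 6*√2 = 15 + 18*√2 ≈ 40.456)
C*93 = (15 + 18*√2)*93 = 1395 + 1674*√2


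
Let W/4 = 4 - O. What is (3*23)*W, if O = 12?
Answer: -2208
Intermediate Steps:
W = -32 (W = 4*(4 - 1*12) = 4*(4 - 12) = 4*(-8) = -32)
(3*23)*W = (3*23)*(-32) = 69*(-32) = -2208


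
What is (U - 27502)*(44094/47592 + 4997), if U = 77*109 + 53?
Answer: -62953962164/661 ≈ -9.5240e+7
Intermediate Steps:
U = 8446 (U = 8393 + 53 = 8446)
(U - 27502)*(44094/47592 + 4997) = (8446 - 27502)*(44094/47592 + 4997) = -19056*(44094*(1/47592) + 4997) = -19056*(7349/7932 + 4997) = -19056*39643553/7932 = -62953962164/661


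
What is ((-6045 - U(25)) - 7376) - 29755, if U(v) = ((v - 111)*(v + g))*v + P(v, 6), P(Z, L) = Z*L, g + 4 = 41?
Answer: 89974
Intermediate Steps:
g = 37 (g = -4 + 41 = 37)
P(Z, L) = L*Z
U(v) = 6*v + v*(-111 + v)*(37 + v) (U(v) = ((v - 111)*(v + 37))*v + 6*v = ((-111 + v)*(37 + v))*v + 6*v = v*(-111 + v)*(37 + v) + 6*v = 6*v + v*(-111 + v)*(37 + v))
((-6045 - U(25)) - 7376) - 29755 = ((-6045 - 25*(-4101 + 25² - 74*25)) - 7376) - 29755 = ((-6045 - 25*(-4101 + 625 - 1850)) - 7376) - 29755 = ((-6045 - 25*(-5326)) - 7376) - 29755 = ((-6045 - 1*(-133150)) - 7376) - 29755 = ((-6045 + 133150) - 7376) - 29755 = (127105 - 7376) - 29755 = 119729 - 29755 = 89974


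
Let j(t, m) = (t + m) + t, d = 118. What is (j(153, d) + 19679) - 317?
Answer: 19786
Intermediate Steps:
j(t, m) = m + 2*t (j(t, m) = (m + t) + t = m + 2*t)
(j(153, d) + 19679) - 317 = ((118 + 2*153) + 19679) - 317 = ((118 + 306) + 19679) - 317 = (424 + 19679) - 317 = 20103 - 317 = 19786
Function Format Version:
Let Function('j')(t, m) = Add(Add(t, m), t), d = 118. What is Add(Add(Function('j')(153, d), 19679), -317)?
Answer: 19786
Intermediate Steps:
Function('j')(t, m) = Add(m, Mul(2, t)) (Function('j')(t, m) = Add(Add(m, t), t) = Add(m, Mul(2, t)))
Add(Add(Function('j')(153, d), 19679), -317) = Add(Add(Add(118, Mul(2, 153)), 19679), -317) = Add(Add(Add(118, 306), 19679), -317) = Add(Add(424, 19679), -317) = Add(20103, -317) = 19786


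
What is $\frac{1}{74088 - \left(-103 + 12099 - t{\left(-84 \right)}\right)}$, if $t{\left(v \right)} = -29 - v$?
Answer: $\frac{1}{62147} \approx 1.6091 \cdot 10^{-5}$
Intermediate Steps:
$\frac{1}{74088 - \left(-103 + 12099 - t{\left(-84 \right)}\right)} = \frac{1}{74088 - \left(-158 + 12099\right)} = \frac{1}{74088 + \left(\left(-29 + 84\right) - \left(-103 + 12099\right)\right)} = \frac{1}{74088 + \left(55 - 11996\right)} = \frac{1}{74088 - 11941} = \frac{1}{62147}$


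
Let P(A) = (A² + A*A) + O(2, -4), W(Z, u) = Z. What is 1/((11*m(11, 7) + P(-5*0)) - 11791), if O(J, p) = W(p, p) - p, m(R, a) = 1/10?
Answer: -10/117899 ≈ -8.4818e-5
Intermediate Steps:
m(R, a) = ⅒
O(J, p) = 0 (O(J, p) = p - p = 0)
P(A) = 2*A² (P(A) = (A² + A*A) + 0 = (A² + A²) + 0 = 2*A² + 0 = 2*A²)
1/((11*m(11, 7) + P(-5*0)) - 11791) = 1/((11*(⅒) + 2*(-5*0)²) - 11791) = 1/((11/10 + 2*0²) - 11791) = 1/((11/10 + 2*0) - 11791) = 1/((11/10 + 0) - 11791) = 1/(11/10 - 11791) = 1/(-117899/10) = -10/117899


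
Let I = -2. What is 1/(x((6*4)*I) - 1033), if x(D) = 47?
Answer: -1/986 ≈ -0.0010142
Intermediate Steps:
1/(x((6*4)*I) - 1033) = 1/(47 - 1033) = 1/(-986) = -1/986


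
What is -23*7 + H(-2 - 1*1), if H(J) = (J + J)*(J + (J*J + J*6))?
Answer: -89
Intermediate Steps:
H(J) = 2*J*(J**2 + 7*J) (H(J) = (2*J)*(J + (J**2 + 6*J)) = (2*J)*(J**2 + 7*J) = 2*J*(J**2 + 7*J))
-23*7 + H(-2 - 1*1) = -23*7 + 2*(-2 - 1*1)**2*(7 + (-2 - 1*1)) = -161 + 2*(-2 - 1)**2*(7 + (-2 - 1)) = -161 + 2*(-3)**2*(7 - 3) = -161 + 2*9*4 = -161 + 72 = -89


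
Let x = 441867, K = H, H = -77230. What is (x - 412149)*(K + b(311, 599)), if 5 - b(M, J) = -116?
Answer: -2291525262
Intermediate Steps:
K = -77230
b(M, J) = 121 (b(M, J) = 5 - 1*(-116) = 5 + 116 = 121)
(x - 412149)*(K + b(311, 599)) = (441867 - 412149)*(-77230 + 121) = 29718*(-77109) = -2291525262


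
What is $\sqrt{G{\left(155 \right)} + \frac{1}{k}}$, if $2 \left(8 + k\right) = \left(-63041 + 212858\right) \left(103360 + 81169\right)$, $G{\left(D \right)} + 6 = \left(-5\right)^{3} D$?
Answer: $\frac{i \sqrt{14812474992099752954818995}}{27645581177} \approx 139.22 i$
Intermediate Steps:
$G{\left(D \right)} = -6 - 125 D$ ($G{\left(D \right)} = -6 + \left(-5\right)^{3} D = -6 - 125 D$)
$k = \frac{27645581177}{2}$ ($k = -8 + \frac{\left(-63041 + 212858\right) \left(103360 + 81169\right)}{2} = -8 + \frac{149817 \cdot 184529}{2} = -8 + \frac{1}{2} \cdot 27645581193 = -8 + \frac{27645581193}{2} = \frac{27645581177}{2} \approx 1.3823 \cdot 10^{10}$)
$\sqrt{G{\left(155 \right)} + \frac{1}{k}} = \sqrt{\left(-6 - 19375\right) + \frac{1}{\frac{27645581177}{2}}} = \sqrt{\left(-6 - 19375\right) + \frac{2}{27645581177}} = \sqrt{-19381 + \frac{2}{27645581177}} = \sqrt{- \frac{535799008791435}{27645581177}} = \frac{i \sqrt{14812474992099752954818995}}{27645581177}$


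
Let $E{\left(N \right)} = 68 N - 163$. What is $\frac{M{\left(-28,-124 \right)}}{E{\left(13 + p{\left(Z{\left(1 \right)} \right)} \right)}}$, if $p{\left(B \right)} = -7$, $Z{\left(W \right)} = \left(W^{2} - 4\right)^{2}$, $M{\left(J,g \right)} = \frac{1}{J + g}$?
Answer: $- \frac{1}{37240} \approx -2.6853 \cdot 10^{-5}$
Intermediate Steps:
$Z{\left(W \right)} = \left(-4 + W^{2}\right)^{2}$
$E{\left(N \right)} = -163 + 68 N$
$\frac{M{\left(-28,-124 \right)}}{E{\left(13 + p{\left(Z{\left(1 \right)} \right)} \right)}} = \frac{1}{\left(-28 - 124\right) \left(-163 + 68 \left(13 - 7\right)\right)} = \frac{1}{\left(-152\right) \left(-163 + 68 \cdot 6\right)} = - \frac{1}{152 \left(-163 + 408\right)} = - \frac{1}{152 \cdot 245} = \left(- \frac{1}{152}\right) \frac{1}{245} = - \frac{1}{37240}$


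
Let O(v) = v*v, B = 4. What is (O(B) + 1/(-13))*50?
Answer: 10350/13 ≈ 796.15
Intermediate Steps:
O(v) = v**2
(O(B) + 1/(-13))*50 = (4**2 + 1/(-13))*50 = (16 - 1/13)*50 = (207/13)*50 = 10350/13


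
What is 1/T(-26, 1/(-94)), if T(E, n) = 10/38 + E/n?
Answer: 19/46441 ≈ 0.00040912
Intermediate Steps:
T(E, n) = 5/19 + E/n (T(E, n) = 10*(1/38) + E/n = 5/19 + E/n)
1/T(-26, 1/(-94)) = 1/(5/19 - 26/(1/(-94))) = 1/(5/19 - 26/(-1/94)) = 1/(5/19 - 26*(-94)) = 1/(5/19 + 2444) = 1/(46441/19) = 19/46441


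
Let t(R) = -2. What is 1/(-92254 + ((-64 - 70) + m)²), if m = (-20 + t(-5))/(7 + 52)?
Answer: -3481/258282990 ≈ -1.3477e-5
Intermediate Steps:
m = -22/59 (m = (-20 - 2)/(7 + 52) = -22/59 ≈ -0.37288)
1/(-92254 + ((-64 - 70) + m)²) = 1/(-92254 + ((-64 - 70) - 22/59)²) = 1/(-92254 + (-134 - 22/59)²) = 1/(-92254 + (-7928/59)²) = 1/(-92254 + 62853184/3481) = 1/(-258282990/3481) = -3481/258282990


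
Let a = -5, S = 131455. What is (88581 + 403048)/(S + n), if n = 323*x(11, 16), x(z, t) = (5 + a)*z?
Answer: 491629/131455 ≈ 3.7399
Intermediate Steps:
x(z, t) = 0 (x(z, t) = (5 - 5)*z = 0*z = 0)
n = 0 (n = 323*0 = 0)
(88581 + 403048)/(S + n) = (88581 + 403048)/(131455 + 0) = 491629/131455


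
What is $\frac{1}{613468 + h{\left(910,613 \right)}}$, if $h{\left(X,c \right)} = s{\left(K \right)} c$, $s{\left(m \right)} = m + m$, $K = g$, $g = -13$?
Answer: $\frac{1}{597530} \approx 1.6736 \cdot 10^{-6}$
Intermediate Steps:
$K = -13$
$s{\left(m \right)} = 2 m$
$h{\left(X,c \right)} = - 26 c$ ($h{\left(X,c \right)} = 2 \left(-13\right) c = - 26 c$)
$\frac{1}{613468 + h{\left(910,613 \right)}} = \frac{1}{613468 - 15938} = \frac{1}{597530}$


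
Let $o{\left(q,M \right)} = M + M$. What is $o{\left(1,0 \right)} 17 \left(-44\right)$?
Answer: $0$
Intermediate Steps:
$o{\left(q,M \right)} = 2 M$
$o{\left(1,0 \right)} 17 \left(-44\right) = 2 \cdot 0 \cdot 17 \left(-44\right) = 0 \cdot 17 \left(-44\right) = 0 \left(-44\right) = 0$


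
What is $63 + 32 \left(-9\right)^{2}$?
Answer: $2655$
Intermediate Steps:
$63 + 32 \left(-9\right)^{2} = 63 + 32 \cdot 81 = 63 + 2592 = 2655$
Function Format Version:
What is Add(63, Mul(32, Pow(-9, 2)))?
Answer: 2655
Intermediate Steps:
Add(63, Mul(32, Pow(-9, 2))) = Add(63, Mul(32, 81)) = Add(63, 2592) = 2655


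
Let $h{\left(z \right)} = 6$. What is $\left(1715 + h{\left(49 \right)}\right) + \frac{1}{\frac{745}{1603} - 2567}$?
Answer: $\frac{7080460873}{4114156} \approx 1721.0$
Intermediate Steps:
$\left(1715 + h{\left(49 \right)}\right) + \frac{1}{\frac{745}{1603} - 2567} = \left(1715 + 6\right) + \frac{1}{\frac{745}{1603} - 2567} = 1721 + \frac{1}{745 \cdot \frac{1}{1603} - 2567} = 1721 + \frac{1}{\frac{745}{1603} - 2567} = 1721 + \frac{1}{- \frac{4114156}{1603}} = 1721 - \frac{1603}{4114156} = \frac{7080460873}{4114156}$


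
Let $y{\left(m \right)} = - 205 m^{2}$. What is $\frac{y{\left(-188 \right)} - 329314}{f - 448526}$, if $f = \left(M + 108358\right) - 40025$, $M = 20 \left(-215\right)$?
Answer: $\frac{7574834}{384493} \approx 19.701$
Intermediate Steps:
$M = -4300$
$f = 64033$ ($f = \left(-4300 + 108358\right) - 40025 = 104058 - 40025 = 64033$)
$\frac{y{\left(-188 \right)} - 329314}{f - 448526} = \frac{- 205 \left(-188\right)^{2} - 329314}{64033 - 448526} = \frac{\left(-205\right) 35344 - 329314}{-384493} = \left(-7245520 - 329314\right) \left(- \frac{1}{384493}\right) = \left(-7574834\right) \left(- \frac{1}{384493}\right) = \frac{7574834}{384493}$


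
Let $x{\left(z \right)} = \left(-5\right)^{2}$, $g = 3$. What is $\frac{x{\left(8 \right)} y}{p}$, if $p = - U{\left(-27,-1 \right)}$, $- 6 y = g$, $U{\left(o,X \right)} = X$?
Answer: $- \frac{25}{2} \approx -12.5$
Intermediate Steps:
$x{\left(z \right)} = 25$
$y = - \frac{1}{2}$ ($y = \left(- \frac{1}{6}\right) 3 = - \frac{1}{2} \approx -0.5$)
$p = 1$ ($p = \left(-1\right) \left(-1\right) = 1$)
$\frac{x{\left(8 \right)} y}{p} = \frac{25 \left(- \frac{1}{2}\right)}{1} = \left(- \frac{25}{2}\right) 1 = - \frac{25}{2}$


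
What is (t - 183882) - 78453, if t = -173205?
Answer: -435540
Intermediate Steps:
(t - 183882) - 78453 = (-173205 - 183882) - 78453 = -357087 - 78453 = -435540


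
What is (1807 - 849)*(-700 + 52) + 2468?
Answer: -618316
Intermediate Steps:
(1807 - 849)*(-700 + 52) + 2468 = 958*(-648) + 2468 = -620784 + 2468 = -618316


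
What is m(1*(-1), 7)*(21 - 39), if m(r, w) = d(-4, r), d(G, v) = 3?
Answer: -54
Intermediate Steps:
m(r, w) = 3
m(1*(-1), 7)*(21 - 39) = 3*(21 - 39) = 3*(-18) = -54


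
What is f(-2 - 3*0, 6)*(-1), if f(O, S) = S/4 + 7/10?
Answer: -11/5 ≈ -2.2000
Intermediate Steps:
f(O, S) = 7/10 + S/4 (f(O, S) = S*(¼) + 7*(⅒) = S/4 + 7/10 = 7/10 + S/4)
f(-2 - 3*0, 6)*(-1) = (7/10 + (¼)*6)*(-1) = (7/10 + 3/2)*(-1) = (11/5)*(-1) = -11/5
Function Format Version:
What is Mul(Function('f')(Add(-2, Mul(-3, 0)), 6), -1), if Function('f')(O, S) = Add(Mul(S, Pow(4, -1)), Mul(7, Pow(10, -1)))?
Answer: Rational(-11, 5) ≈ -2.2000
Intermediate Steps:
Function('f')(O, S) = Add(Rational(7, 10), Mul(Rational(1, 4), S)) (Function('f')(O, S) = Add(Mul(S, Rational(1, 4)), Mul(7, Rational(1, 10))) = Add(Mul(Rational(1, 4), S), Rational(7, 10)) = Add(Rational(7, 10), Mul(Rational(1, 4), S)))
Mul(Function('f')(Add(-2, Mul(-3, 0)), 6), -1) = Mul(Add(Rational(7, 10), Mul(Rational(1, 4), 6)), -1) = Mul(Add(Rational(7, 10), Rational(3, 2)), -1) = Mul(Rational(11, 5), -1) = Rational(-11, 5)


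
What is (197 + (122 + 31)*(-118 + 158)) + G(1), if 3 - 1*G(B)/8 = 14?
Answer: 6229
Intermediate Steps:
G(B) = -88 (G(B) = 24 - 8*14 = 24 - 112 = -88)
(197 + (122 + 31)*(-118 + 158)) + G(1) = (197 + (122 + 31)*(-118 + 158)) - 88 = (197 + 153*40) - 88 = (197 + 6120) - 88 = 6317 - 88 = 6229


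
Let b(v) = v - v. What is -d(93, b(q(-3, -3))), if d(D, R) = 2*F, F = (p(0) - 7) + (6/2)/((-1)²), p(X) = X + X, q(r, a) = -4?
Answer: 8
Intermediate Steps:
p(X) = 2*X
b(v) = 0
F = -4 (F = (2*0 - 7) + (6/2)/((-1)²) = (0 - 7) + (6*(½))/1 = -7 + 3*1 = -7 + 3 = -4)
d(D, R) = -8 (d(D, R) = 2*(-4) = -8)
-d(93, b(q(-3, -3))) = -1*(-8) = 8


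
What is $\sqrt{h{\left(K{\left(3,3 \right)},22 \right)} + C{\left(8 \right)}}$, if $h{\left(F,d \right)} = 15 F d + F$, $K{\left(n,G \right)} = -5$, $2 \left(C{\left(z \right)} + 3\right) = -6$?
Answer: $i \sqrt{1661} \approx 40.755 i$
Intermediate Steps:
$C{\left(z \right)} = -6$ ($C{\left(z \right)} = -3 + \frac{1}{2} \left(-6\right) = -3 - 3 = -6$)
$h{\left(F,d \right)} = F + 15 F d$ ($h{\left(F,d \right)} = 15 F d + F = F + 15 F d$)
$\sqrt{h{\left(K{\left(3,3 \right)},22 \right)} + C{\left(8 \right)}} = \sqrt{- 5 \left(1 + 15 \cdot 22\right) - 6} = \sqrt{- 5 \left(1 + 330\right) - 6} = \sqrt{\left(-5\right) 331 - 6} = \sqrt{-1655 - 6} = \sqrt{-1661} = i \sqrt{1661}$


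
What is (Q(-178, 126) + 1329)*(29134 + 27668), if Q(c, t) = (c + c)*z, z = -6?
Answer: 196818930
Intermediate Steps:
Q(c, t) = -12*c (Q(c, t) = (c + c)*(-6) = (2*c)*(-6) = -12*c)
(Q(-178, 126) + 1329)*(29134 + 27668) = (-12*(-178) + 1329)*(29134 + 27668) = (2136 + 1329)*56802 = 3465*56802 = 196818930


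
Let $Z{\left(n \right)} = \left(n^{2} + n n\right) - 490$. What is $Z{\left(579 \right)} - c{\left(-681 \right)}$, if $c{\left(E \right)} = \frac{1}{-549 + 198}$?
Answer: $\frac{235167193}{351} \approx 6.6999 \cdot 10^{5}$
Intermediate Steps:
$c{\left(E \right)} = - \frac{1}{351}$ ($c{\left(E \right)} = \frac{1}{-351} = - \frac{1}{351}$)
$Z{\left(n \right)} = -490 + 2 n^{2}$ ($Z{\left(n \right)} = \left(n^{2} + n^{2}\right) - 490 = 2 n^{2} - 490 = -490 + 2 n^{2}$)
$Z{\left(579 \right)} - c{\left(-681 \right)} = \left(-490 + 2 \cdot 579^{2}\right) - - \frac{1}{351} = \left(-490 + 2 \cdot 335241\right) + \frac{1}{351} = \left(-490 + 670482\right) + \frac{1}{351} = 669992 + \frac{1}{351} = \frac{235167193}{351}$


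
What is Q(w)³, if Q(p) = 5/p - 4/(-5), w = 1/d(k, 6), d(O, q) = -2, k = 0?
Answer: -97336/125 ≈ -778.69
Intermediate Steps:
w = -½ (w = 1/(-2) = -½ ≈ -0.50000)
Q(p) = ⅘ + 5/p (Q(p) = 5/p - 4*(-⅕) = 5/p + ⅘ = ⅘ + 5/p)
Q(w)³ = (⅘ + 5/(-½))³ = (⅘ + 5*(-2))³ = (⅘ - 10)³ = (-46/5)³ = -97336/125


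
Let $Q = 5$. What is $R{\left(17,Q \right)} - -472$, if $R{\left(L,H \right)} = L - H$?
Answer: $484$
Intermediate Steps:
$R{\left(17,Q \right)} - -472 = \left(17 - 5\right) - -472 = \left(17 - 5\right) + 472 = 12 + 472 = 484$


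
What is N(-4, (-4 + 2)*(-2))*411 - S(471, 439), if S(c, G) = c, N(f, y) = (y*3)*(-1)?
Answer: -5403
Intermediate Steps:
N(f, y) = -3*y (N(f, y) = (3*y)*(-1) = -3*y)
N(-4, (-4 + 2)*(-2))*411 - S(471, 439) = -3*(-4 + 2)*(-2)*411 - 1*471 = -(-6)*(-2)*411 - 471 = -3*4*411 - 471 = -12*411 - 471 = -4932 - 471 = -5403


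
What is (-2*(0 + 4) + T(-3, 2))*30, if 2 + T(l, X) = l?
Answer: -390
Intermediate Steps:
T(l, X) = -2 + l
(-2*(0 + 4) + T(-3, 2))*30 = (-2*(0 + 4) + (-2 - 3))*30 = (-2*4 - 5)*30 = (-8 - 5)*30 = -13*30 = -390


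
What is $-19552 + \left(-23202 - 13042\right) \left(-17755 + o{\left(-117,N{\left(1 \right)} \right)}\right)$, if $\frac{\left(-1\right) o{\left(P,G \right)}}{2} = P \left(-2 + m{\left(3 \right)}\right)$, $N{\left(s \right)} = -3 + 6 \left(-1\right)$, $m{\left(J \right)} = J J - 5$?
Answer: $626530476$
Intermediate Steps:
$m{\left(J \right)} = -5 + J^{2}$ ($m{\left(J \right)} = J^{2} - 5 = -5 + J^{2}$)
$N{\left(s \right)} = -9$ ($N{\left(s \right)} = -3 - 6 = -9$)
$o{\left(P,G \right)} = - 4 P$ ($o{\left(P,G \right)} = - 2 P \left(-2 - \left(5 - 3^{2}\right)\right) = - 2 P \left(-2 + \left(-5 + 9\right)\right) = - 2 P \left(-2 + 4\right) = - 2 P 2 = - 2 \cdot 2 P = - 4 P$)
$-19552 + \left(-23202 - 13042\right) \left(-17755 + o{\left(-117,N{\left(1 \right)} \right)}\right) = -19552 + \left(-23202 - 13042\right) \left(-17755 - -468\right) = -19552 - 36244 \left(-17755 + 468\right) = -19552 - -626550028 = -19552 + 626550028 = 626530476$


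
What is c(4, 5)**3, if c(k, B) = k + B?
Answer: 729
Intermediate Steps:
c(k, B) = B + k
c(4, 5)**3 = (5 + 4)**3 = 9**3 = 729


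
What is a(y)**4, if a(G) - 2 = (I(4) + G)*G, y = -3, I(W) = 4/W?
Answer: 4096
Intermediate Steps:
a(G) = 2 + G*(1 + G) (a(G) = 2 + (4/4 + G)*G = 2 + (4*(1/4) + G)*G = 2 + (1 + G)*G = 2 + G*(1 + G))
a(y)**4 = (2 - 3 + (-3)**2)**4 = (2 - 3 + 9)**4 = 8**4 = 4096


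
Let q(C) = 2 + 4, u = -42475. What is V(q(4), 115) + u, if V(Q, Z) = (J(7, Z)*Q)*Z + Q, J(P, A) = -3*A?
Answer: -280519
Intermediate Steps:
q(C) = 6
V(Q, Z) = Q - 3*Q*Z² (V(Q, Z) = ((-3*Z)*Q)*Z + Q = (-3*Q*Z)*Z + Q = -3*Q*Z² + Q = Q - 3*Q*Z²)
V(q(4), 115) + u = 6*(1 - 3*115²) - 42475 = 6*(1 - 3*13225) - 42475 = 6*(1 - 39675) - 42475 = 6*(-39674) - 42475 = -238044 - 42475 = -280519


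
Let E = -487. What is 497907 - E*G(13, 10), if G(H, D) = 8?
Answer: 501803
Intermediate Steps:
497907 - E*G(13, 10) = 497907 - (-487)*8 = 497907 - 1*(-3896) = 497907 + 3896 = 501803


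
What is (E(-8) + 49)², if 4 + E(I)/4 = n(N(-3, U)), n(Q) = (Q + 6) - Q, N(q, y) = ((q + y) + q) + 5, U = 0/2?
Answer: 3249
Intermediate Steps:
U = 0 (U = 0*(½) = 0)
N(q, y) = 5 + y + 2*q (N(q, y) = (y + 2*q) + 5 = 5 + y + 2*q)
n(Q) = 6 (n(Q) = (6 + Q) - Q = 6)
E(I) = 8 (E(I) = -16 + 4*6 = -16 + 24 = 8)
(E(-8) + 49)² = (8 + 49)² = 57² = 3249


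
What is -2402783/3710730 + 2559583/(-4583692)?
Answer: -10255769320213/8504421707580 ≈ -1.2059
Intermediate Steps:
-2402783/3710730 + 2559583/(-4583692) = -2402783*1/3710730 + 2559583*(-1/4583692) = -2402783/3710730 - 2559583/4583692 = -10255769320213/8504421707580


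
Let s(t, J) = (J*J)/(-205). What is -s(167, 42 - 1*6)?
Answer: 1296/205 ≈ 6.3220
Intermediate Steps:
s(t, J) = -J**2/205 (s(t, J) = J**2*(-1/205) = -J**2/205)
-s(167, 42 - 1*6) = -(-1)*(42 - 1*6)**2/205 = -(-1)*(42 - 6)**2/205 = -(-1)*36**2/205 = -(-1)*1296/205 = -1*(-1296/205) = 1296/205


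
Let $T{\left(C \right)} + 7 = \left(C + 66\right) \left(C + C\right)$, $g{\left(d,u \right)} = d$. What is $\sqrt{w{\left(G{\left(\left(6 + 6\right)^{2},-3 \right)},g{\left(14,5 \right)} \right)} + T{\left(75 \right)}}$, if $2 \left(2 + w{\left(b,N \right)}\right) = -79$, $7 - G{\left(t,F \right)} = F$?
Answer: $\frac{\sqrt{84406}}{2} \approx 145.26$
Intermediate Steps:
$G{\left(t,F \right)} = 7 - F$
$w{\left(b,N \right)} = - \frac{83}{2}$ ($w{\left(b,N \right)} = -2 + \frac{1}{2} \left(-79\right) = -2 - \frac{79}{2} = - \frac{83}{2}$)
$T{\left(C \right)} = -7 + 2 C \left(66 + C\right)$ ($T{\left(C \right)} = -7 + \left(C + 66\right) \left(C + C\right) = -7 + \left(66 + C\right) 2 C = -7 + 2 C \left(66 + C\right)$)
$\sqrt{w{\left(G{\left(\left(6 + 6\right)^{2},-3 \right)},g{\left(14,5 \right)} \right)} + T{\left(75 \right)}} = \sqrt{- \frac{83}{2} + \left(-7 + 2 \cdot 75^{2} + 132 \cdot 75\right)} = \sqrt{- \frac{83}{2} + \left(-7 + 2 \cdot 5625 + 9900\right)} = \sqrt{- \frac{83}{2} + \left(-7 + 11250 + 9900\right)} = \sqrt{- \frac{83}{2} + 21143} = \sqrt{\frac{42203}{2}} = \frac{\sqrt{84406}}{2}$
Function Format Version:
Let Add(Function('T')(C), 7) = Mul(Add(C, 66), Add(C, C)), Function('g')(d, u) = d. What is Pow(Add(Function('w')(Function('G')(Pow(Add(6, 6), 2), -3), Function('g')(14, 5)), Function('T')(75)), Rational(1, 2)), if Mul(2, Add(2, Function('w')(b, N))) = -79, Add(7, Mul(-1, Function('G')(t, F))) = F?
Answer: Mul(Rational(1, 2), Pow(84406, Rational(1, 2))) ≈ 145.26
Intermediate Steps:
Function('G')(t, F) = Add(7, Mul(-1, F))
Function('w')(b, N) = Rational(-83, 2) (Function('w')(b, N) = Add(-2, Mul(Rational(1, 2), -79)) = Add(-2, Rational(-79, 2)) = Rational(-83, 2))
Function('T')(C) = Add(-7, Mul(2, C, Add(66, C))) (Function('T')(C) = Add(-7, Mul(Add(C, 66), Add(C, C))) = Add(-7, Mul(Add(66, C), Mul(2, C))) = Add(-7, Mul(2, C, Add(66, C))))
Pow(Add(Function('w')(Function('G')(Pow(Add(6, 6), 2), -3), Function('g')(14, 5)), Function('T')(75)), Rational(1, 2)) = Pow(Add(Rational(-83, 2), Add(-7, Mul(2, Pow(75, 2)), Mul(132, 75))), Rational(1, 2)) = Pow(Add(Rational(-83, 2), Add(-7, Mul(2, 5625), 9900)), Rational(1, 2)) = Pow(Add(Rational(-83, 2), Add(-7, 11250, 9900)), Rational(1, 2)) = Pow(Add(Rational(-83, 2), 21143), Rational(1, 2)) = Pow(Rational(42203, 2), Rational(1, 2)) = Mul(Rational(1, 2), Pow(84406, Rational(1, 2)))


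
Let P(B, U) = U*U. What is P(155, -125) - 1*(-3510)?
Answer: 19135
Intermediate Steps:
P(B, U) = U²
P(155, -125) - 1*(-3510) = (-125)² - 1*(-3510) = 15625 + 3510 = 19135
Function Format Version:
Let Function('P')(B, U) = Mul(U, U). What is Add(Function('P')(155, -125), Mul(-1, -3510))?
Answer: 19135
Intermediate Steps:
Function('P')(B, U) = Pow(U, 2)
Add(Function('P')(155, -125), Mul(-1, -3510)) = Add(Pow(-125, 2), Mul(-1, -3510)) = Add(15625, 3510) = 19135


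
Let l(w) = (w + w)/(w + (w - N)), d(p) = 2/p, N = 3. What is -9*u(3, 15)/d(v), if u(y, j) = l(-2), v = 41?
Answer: -738/7 ≈ -105.43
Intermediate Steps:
l(w) = 2*w/(-3 + 2*w) (l(w) = (w + w)/(w + (w - 1*3)) = (2*w)/(w + (w - 3)) = (2*w)/(w + (-3 + w)) = (2*w)/(-3 + 2*w) = 2*w/(-3 + 2*w))
u(y, j) = 4/7 (u(y, j) = 2*(-2)/(-3 + 2*(-2)) = 2*(-2)/(-3 - 4) = 2*(-2)/(-7) = 2*(-2)*(-⅐) = 4/7)
-9*u(3, 15)/d(v) = -36/(7*(2/41)) = -36/(7*(2*(1/41))) = -36/(7*2/41) = -36*41/(7*2) = -9*82/7 = -738/7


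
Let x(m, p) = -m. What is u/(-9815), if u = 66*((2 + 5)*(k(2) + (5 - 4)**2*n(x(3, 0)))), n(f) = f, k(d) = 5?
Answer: -924/9815 ≈ -0.094142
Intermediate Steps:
u = 924 (u = 66*((2 + 5)*(5 + (5 - 4)**2*(-1*3))) = 66*(7*(5 + 1**2*(-3))) = 66*(7*(5 + 1*(-3))) = 66*(7*(5 - 3)) = 66*(7*2) = 66*14 = 924)
u/(-9815) = 924/(-9815) = 924*(-1/9815) = -924/9815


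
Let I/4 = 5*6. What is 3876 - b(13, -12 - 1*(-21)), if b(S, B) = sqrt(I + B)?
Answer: 3876 - sqrt(129) ≈ 3864.6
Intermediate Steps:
I = 120 (I = 4*(5*6) = 4*30 = 120)
b(S, B) = sqrt(120 + B)
3876 - b(13, -12 - 1*(-21)) = 3876 - sqrt(120 + (-12 - 1*(-21))) = 3876 - sqrt(120 + (-12 + 21)) = 3876 - sqrt(120 + 9) = 3876 - sqrt(129)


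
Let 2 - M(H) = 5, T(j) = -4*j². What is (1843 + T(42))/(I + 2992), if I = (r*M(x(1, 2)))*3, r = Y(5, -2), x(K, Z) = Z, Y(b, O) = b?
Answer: -5213/2947 ≈ -1.7689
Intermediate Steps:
M(H) = -3 (M(H) = 2 - 1*5 = 2 - 5 = -3)
r = 5
I = -45 (I = (5*(-3))*3 = -15*3 = -45)
(1843 + T(42))/(I + 2992) = (1843 - 4*42²)/(-45 + 2992) = (1843 - 4*1764)/2947 = (1843 - 7056)*(1/2947) = -5213*1/2947 = -5213/2947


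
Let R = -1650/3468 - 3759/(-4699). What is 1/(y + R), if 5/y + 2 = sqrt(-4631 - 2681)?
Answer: 1088854834475079/363015342655274 + 9220969380605*I*sqrt(457)/363015342655274 ≈ 2.9995 + 0.54301*I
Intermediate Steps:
y = 5/(-2 + 4*I*sqrt(457)) (y = 5/(-2 + sqrt(-4631 - 2681)) = 5/(-2 + sqrt(-7312)) = 5/(-2 + 4*I*sqrt(457)) ≈ -0.0013669 - 0.058441*I)
R = 880477/2716022 (R = -1650*1/3468 - 3759*(-1/4699) = -275/578 + 3759/4699 = 880477/2716022 ≈ 0.32418)
1/(y + R) = 1/((-5/3658 - 5*I*sqrt(457)/1829) + 880477/2716022) = 1/(801801189/2483802119 - 5*I*sqrt(457)/1829)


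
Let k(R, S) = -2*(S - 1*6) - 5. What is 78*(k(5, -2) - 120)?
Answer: -8502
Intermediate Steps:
k(R, S) = 7 - 2*S (k(R, S) = -2*(S - 6) - 5 = -2*(-6 + S) - 5 = (12 - 2*S) - 5 = 7 - 2*S)
78*(k(5, -2) - 120) = 78*((7 - 2*(-2)) - 120) = 78*((7 + 4) - 120) = 78*(11 - 120) = 78*(-109) = -8502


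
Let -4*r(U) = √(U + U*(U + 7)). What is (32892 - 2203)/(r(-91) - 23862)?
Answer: -11716814688/9110313151 + 122756*√7553/9110313151 ≈ -1.2849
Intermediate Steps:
r(U) = -√(U + U*(7 + U))/4 (r(U) = -√(U + U*(U + 7))/4 = -√(U + U*(7 + U))/4)
(32892 - 2203)/(r(-91) - 23862) = (32892 - 2203)/(-√7553/4 - 23862) = 30689/(-√7553/4 - 23862) = 30689/(-23862 - √7553/4)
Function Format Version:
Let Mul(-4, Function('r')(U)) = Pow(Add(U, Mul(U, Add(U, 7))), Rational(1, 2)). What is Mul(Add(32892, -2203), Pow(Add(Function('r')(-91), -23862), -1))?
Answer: Add(Rational(-11716814688, 9110313151), Mul(Rational(122756, 9110313151), Pow(7553, Rational(1, 2)))) ≈ -1.2849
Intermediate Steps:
Function('r')(U) = Mul(Rational(-1, 4), Pow(Add(U, Mul(U, Add(7, U))), Rational(1, 2))) (Function('r')(U) = Mul(Rational(-1, 4), Pow(Add(U, Mul(U, Add(U, 7))), Rational(1, 2))) = Mul(Rational(-1, 4), Pow(Add(U, Mul(U, Add(7, U))), Rational(1, 2))))
Mul(Add(32892, -2203), Pow(Add(Function('r')(-91), -23862), -1)) = Mul(Add(32892, -2203), Pow(Add(Mul(Rational(-1, 4), Pow(Mul(-91, Add(8, -91)), Rational(1, 2))), -23862), -1)) = Mul(30689, Pow(Add(Mul(Rational(-1, 4), Pow(Mul(-91, -83), Rational(1, 2))), -23862), -1)) = Mul(30689, Pow(Add(Mul(Rational(-1, 4), Pow(7553, Rational(1, 2))), -23862), -1)) = Mul(30689, Pow(Add(-23862, Mul(Rational(-1, 4), Pow(7553, Rational(1, 2)))), -1))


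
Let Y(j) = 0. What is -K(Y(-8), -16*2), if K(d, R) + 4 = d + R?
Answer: 36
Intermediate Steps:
K(d, R) = -4 + R + d (K(d, R) = -4 + (d + R) = -4 + (R + d) = -4 + R + d)
-K(Y(-8), -16*2) = -(-4 - 16*2 + 0) = -(-4 - 32 + 0) = -1*(-36) = 36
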